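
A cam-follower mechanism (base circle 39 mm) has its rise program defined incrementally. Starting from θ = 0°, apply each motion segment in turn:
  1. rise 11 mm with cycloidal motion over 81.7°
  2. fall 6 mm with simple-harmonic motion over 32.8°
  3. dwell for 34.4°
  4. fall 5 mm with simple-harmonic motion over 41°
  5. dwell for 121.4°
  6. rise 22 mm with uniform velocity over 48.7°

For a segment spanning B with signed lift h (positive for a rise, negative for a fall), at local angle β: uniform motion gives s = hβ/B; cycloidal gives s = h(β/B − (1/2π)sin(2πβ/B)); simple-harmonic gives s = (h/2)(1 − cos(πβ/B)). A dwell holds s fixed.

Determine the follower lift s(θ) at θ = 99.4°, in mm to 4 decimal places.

seg 1 [0°–81.7°] cycloidal, h=11: full span → s += 11 → s = 11.0000
seg 2 [81.7°–114.5°] simple-harmonic, h=-6: θ=99.4° here. β=17.7, B=32.8. -6/2·(1 − cos(π·0.5396)) = -3.3726 → s = 7.6274

7.6274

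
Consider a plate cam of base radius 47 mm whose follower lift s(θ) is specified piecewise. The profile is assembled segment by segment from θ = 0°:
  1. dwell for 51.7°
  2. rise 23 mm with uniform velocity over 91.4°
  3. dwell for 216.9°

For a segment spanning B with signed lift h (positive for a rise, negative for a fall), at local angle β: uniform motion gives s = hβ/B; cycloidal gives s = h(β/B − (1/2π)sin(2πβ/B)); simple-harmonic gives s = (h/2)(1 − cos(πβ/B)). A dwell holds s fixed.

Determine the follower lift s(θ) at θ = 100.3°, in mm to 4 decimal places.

seg 1 [0°–51.7°] dwell: s stays 0.0000
seg 2 [51.7°–143.1°] uniform, h=23: θ=100.3° here. β=48.6, B=91.4. 23·48.6/91.4 = 12.2298 → s = 12.2298

12.2298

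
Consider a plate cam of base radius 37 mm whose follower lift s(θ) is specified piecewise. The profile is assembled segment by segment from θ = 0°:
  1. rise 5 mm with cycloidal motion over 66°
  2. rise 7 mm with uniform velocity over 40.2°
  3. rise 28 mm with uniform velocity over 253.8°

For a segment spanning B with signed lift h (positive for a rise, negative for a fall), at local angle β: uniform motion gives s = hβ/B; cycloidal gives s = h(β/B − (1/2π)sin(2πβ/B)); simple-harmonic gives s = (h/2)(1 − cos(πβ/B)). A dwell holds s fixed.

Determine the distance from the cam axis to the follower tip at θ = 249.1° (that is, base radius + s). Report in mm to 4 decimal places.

seg 1 [0°–66°] cycloidal, h=5: full span → s += 5 → s = 5.0000
seg 2 [66°–106.2°] uniform, h=7: full span → s += 7 → s = 12.0000
seg 3 [106.2°–360°] uniform, h=28: θ=249.1° here. β=142.9, B=253.8. 28·142.9/253.8 = 15.7652 → s = 27.7652
radial distance = base radius + s = 37 + 27.7652 = 64.7652

64.7652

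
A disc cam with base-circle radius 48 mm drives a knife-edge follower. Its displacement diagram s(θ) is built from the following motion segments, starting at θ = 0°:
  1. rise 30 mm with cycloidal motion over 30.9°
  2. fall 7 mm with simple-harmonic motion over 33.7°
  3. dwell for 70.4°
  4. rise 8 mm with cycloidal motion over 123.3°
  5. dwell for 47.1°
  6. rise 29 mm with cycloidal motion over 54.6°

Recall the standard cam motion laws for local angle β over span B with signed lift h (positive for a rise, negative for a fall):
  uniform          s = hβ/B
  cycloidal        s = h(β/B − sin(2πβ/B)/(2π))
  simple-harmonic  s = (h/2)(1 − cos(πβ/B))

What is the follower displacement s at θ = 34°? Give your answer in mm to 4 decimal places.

seg 1 [0°–30.9°] cycloidal, h=30: full span → s += 30 → s = 30.0000
seg 2 [30.9°–64.6°] simple-harmonic, h=-7: θ=34° here. β=3.1, B=33.7. -7/2·(1 − cos(π·0.0920)) = -0.1451 → s = 29.8549

29.8549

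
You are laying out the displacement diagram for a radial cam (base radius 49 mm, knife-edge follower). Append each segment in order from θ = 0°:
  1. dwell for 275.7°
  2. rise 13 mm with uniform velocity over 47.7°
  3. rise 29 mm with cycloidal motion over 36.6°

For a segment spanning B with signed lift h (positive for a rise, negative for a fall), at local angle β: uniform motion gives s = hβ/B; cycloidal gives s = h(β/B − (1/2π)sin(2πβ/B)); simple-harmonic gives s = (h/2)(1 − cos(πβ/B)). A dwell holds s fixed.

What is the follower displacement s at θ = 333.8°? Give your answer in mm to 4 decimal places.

seg 1 [0°–275.7°] dwell: s stays 0.0000
seg 2 [275.7°–323.4°] uniform, h=13: full span → s += 13 → s = 13.0000
seg 3 [323.4°–360°] cycloidal, h=29: θ=333.8° here. β=10.4, B=36.6. 29·(0.2842 − sin(2π·0.2842)/(2π)) = 3.7308 → s = 16.7308

16.7308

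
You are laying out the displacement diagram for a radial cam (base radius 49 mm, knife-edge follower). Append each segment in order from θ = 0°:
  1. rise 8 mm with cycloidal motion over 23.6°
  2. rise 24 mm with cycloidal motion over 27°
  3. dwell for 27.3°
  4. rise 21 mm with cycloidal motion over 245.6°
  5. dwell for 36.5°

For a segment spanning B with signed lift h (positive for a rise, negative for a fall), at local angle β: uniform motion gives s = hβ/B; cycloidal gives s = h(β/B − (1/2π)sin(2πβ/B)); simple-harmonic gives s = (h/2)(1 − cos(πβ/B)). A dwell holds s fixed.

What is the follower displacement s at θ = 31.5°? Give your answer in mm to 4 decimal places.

seg 1 [0°–23.6°] cycloidal, h=8: full span → s += 8 → s = 8.0000
seg 2 [23.6°–50.6°] cycloidal, h=24: θ=31.5° here. β=7.9, B=27. 24·(0.2926 − sin(2π·0.2926)/(2π)) = 3.3385 → s = 11.3385

11.3385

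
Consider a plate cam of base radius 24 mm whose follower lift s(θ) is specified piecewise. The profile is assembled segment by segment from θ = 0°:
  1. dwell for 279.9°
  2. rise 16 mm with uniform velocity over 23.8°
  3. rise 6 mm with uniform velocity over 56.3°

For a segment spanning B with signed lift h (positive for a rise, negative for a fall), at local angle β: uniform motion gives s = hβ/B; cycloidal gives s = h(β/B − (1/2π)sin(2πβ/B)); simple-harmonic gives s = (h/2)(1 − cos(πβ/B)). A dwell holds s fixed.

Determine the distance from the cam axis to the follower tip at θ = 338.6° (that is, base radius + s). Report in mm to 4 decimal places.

seg 1 [0°–279.9°] dwell: s stays 0.0000
seg 2 [279.9°–303.7°] uniform, h=16: full span → s += 16 → s = 16.0000
seg 3 [303.7°–360°] uniform, h=6: θ=338.6° here. β=34.9, B=56.3. 6·34.9/56.3 = 3.7194 → s = 19.7194
radial distance = base radius + s = 24 + 19.7194 = 43.7194

43.7194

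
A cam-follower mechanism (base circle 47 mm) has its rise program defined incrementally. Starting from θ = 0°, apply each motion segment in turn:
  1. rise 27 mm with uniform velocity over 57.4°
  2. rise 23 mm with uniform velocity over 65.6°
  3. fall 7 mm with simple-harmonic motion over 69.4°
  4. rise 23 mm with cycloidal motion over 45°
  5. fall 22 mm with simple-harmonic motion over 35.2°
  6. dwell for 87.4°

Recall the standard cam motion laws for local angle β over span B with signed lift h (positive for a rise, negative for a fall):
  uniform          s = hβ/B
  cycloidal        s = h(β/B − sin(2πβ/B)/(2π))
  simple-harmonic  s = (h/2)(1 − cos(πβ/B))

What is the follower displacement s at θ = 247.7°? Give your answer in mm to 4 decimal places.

seg 1 [0°–57.4°] uniform, h=27: full span → s += 27 → s = 27.0000
seg 2 [57.4°–123°] uniform, h=23: full span → s += 23 → s = 50.0000
seg 3 [123°–192.4°] simple-harmonic, h=-7: full span → s += -7 → s = 43.0000
seg 4 [192.4°–237.4°] cycloidal, h=23: full span → s += 23 → s = 66.0000
seg 5 [237.4°–272.6°] simple-harmonic, h=-22: θ=247.7° here. β=10.3, B=35.2. -22/2·(1 − cos(π·0.2926)) = -4.3296 → s = 61.6704

61.6704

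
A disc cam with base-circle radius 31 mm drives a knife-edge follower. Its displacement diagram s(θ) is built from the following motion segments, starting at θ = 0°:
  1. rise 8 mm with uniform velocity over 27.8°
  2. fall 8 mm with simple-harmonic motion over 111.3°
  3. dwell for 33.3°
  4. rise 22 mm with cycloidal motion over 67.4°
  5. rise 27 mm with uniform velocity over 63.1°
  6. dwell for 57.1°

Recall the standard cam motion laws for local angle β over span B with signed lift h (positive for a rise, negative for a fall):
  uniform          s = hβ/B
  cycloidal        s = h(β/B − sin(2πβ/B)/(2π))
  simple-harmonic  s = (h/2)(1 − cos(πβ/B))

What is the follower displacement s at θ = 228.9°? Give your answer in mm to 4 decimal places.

seg 1 [0°–27.8°] uniform, h=8: full span → s += 8 → s = 8.0000
seg 2 [27.8°–139.1°] simple-harmonic, h=-8: full span → s += -8 → s = 0.0000
seg 3 [139.1°–172.4°] dwell: s stays 0.0000
seg 4 [172.4°–239.8°] cycloidal, h=22: θ=228.9° here. β=56.5, B=67.4. 22·(0.8383 − sin(2π·0.8383)/(2π)) = 21.4186 → s = 21.4186

21.4186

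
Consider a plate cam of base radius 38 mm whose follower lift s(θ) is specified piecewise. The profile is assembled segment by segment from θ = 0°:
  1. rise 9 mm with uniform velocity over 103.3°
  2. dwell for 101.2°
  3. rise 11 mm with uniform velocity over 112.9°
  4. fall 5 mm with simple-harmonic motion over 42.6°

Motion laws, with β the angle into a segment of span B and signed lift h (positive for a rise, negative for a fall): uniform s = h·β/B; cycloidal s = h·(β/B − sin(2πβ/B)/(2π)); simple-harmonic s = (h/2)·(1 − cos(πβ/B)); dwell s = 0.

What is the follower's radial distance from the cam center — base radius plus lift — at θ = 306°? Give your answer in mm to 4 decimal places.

seg 1 [0°–103.3°] uniform, h=9: full span → s += 9 → s = 9.0000
seg 2 [103.3°–204.5°] dwell: s stays 9.0000
seg 3 [204.5°–317.4°] uniform, h=11: θ=306° here. β=101.5, B=112.9. 11·101.5/112.9 = 9.8893 → s = 18.8893
radial distance = base radius + s = 38 + 18.8893 = 56.8893

56.8893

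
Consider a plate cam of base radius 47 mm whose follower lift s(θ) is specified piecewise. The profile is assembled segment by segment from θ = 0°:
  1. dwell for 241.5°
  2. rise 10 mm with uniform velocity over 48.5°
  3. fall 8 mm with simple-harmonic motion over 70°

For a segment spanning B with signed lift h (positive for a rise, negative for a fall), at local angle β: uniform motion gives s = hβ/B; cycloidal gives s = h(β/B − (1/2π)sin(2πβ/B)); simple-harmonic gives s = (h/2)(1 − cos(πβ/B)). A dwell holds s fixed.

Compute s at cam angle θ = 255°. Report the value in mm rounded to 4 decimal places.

seg 1 [0°–241.5°] dwell: s stays 0.0000
seg 2 [241.5°–290°] uniform, h=10: θ=255° here. β=13.5, B=48.5. 10·13.5/48.5 = 2.7835 → s = 2.7835

2.7835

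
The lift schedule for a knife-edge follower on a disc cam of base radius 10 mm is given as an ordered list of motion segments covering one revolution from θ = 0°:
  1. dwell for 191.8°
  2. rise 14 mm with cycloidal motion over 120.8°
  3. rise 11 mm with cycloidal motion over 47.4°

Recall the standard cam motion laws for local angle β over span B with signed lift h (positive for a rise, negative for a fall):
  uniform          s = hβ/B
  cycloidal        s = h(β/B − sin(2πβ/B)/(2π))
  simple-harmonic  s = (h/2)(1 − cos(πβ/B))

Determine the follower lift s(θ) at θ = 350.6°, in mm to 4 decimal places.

seg 1 [0°–191.8°] dwell: s stays 0.0000
seg 2 [191.8°–312.6°] cycloidal, h=14: full span → s += 14 → s = 14.0000
seg 3 [312.6°–360°] cycloidal, h=11: θ=350.6° here. β=38, B=47.4. 11·(0.8017 − sin(2π·0.8017)/(2π)) = 10.4778 → s = 24.4778

24.4778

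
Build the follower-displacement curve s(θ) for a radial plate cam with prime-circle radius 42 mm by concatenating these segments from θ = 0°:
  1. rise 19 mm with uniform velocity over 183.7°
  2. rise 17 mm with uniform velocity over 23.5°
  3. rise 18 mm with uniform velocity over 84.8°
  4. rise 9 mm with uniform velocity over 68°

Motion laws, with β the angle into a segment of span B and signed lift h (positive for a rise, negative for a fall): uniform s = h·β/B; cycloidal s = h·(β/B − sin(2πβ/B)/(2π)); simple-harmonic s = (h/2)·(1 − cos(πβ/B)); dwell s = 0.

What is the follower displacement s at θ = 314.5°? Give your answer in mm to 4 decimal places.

seg 1 [0°–183.7°] uniform, h=19: full span → s += 19 → s = 19.0000
seg 2 [183.7°–207.2°] uniform, h=17: full span → s += 17 → s = 36.0000
seg 3 [207.2°–292°] uniform, h=18: full span → s += 18 → s = 54.0000
seg 4 [292°–360°] uniform, h=9: θ=314.5° here. β=22.5, B=68. 9·22.5/68 = 2.9779 → s = 56.9779

56.9779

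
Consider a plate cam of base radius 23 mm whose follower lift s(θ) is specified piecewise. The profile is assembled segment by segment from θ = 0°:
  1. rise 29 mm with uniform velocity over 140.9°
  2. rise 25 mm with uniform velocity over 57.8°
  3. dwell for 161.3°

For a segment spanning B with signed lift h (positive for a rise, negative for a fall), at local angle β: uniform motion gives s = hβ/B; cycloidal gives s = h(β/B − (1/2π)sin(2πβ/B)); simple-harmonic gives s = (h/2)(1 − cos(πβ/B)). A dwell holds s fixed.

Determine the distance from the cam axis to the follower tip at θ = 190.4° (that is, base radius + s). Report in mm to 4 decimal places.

seg 1 [0°–140.9°] uniform, h=29: full span → s += 29 → s = 29.0000
seg 2 [140.9°–198.7°] uniform, h=25: θ=190.4° here. β=49.5, B=57.8. 25·49.5/57.8 = 21.4100 → s = 50.4100
radial distance = base radius + s = 23 + 50.4100 = 73.4100

73.4100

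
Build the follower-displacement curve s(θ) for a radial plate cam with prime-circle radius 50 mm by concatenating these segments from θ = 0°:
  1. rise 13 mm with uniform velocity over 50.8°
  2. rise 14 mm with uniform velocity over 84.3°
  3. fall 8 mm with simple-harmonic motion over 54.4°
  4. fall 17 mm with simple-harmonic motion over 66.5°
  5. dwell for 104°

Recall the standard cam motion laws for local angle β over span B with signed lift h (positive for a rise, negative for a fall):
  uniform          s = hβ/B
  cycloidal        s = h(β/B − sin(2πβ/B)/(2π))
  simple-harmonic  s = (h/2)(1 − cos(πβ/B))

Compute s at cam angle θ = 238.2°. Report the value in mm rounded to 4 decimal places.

seg 1 [0°–50.8°] uniform, h=13: full span → s += 13 → s = 13.0000
seg 2 [50.8°–135.1°] uniform, h=14: full span → s += 14 → s = 27.0000
seg 3 [135.1°–189.5°] simple-harmonic, h=-8: full span → s += -8 → s = 19.0000
seg 4 [189.5°–256°] simple-harmonic, h=-17: θ=238.2° here. β=48.7, B=66.5. -17/2·(1 − cos(π·0.7323)) = -14.1677 → s = 4.8323

4.8323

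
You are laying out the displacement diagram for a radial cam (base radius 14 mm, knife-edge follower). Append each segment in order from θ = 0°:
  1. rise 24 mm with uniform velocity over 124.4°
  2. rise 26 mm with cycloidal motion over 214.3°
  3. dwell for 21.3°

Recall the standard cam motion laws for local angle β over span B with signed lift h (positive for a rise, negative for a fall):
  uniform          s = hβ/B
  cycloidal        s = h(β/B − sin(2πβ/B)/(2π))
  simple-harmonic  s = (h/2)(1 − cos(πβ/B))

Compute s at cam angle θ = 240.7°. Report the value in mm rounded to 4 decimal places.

seg 1 [0°–124.4°] uniform, h=24: full span → s += 24 → s = 24.0000
seg 2 [124.4°–338.7°] cycloidal, h=26: θ=240.7° here. β=116.3, B=214.3. 26·(0.5427 − sin(2π·0.5427)/(2π)) = 15.2070 → s = 39.2070

39.2070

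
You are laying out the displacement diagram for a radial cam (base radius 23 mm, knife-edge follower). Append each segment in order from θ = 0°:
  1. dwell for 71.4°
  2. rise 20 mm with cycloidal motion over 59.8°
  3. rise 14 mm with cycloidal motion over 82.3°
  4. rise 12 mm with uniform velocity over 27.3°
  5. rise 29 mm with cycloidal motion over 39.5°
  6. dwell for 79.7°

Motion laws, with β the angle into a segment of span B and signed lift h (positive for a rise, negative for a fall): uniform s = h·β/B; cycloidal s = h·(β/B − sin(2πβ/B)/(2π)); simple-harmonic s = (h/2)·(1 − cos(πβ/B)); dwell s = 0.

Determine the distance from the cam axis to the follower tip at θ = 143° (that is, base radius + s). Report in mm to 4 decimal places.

seg 1 [0°–71.4°] dwell: s stays 0.0000
seg 2 [71.4°–131.2°] cycloidal, h=20: full span → s += 20 → s = 20.0000
seg 3 [131.2°–213.5°] cycloidal, h=14: θ=143° here. β=11.8, B=82.3. 14·(0.1434 − sin(2π·0.1434)/(2π)) = 0.2607 → s = 20.2607
radial distance = base radius + s = 23 + 20.2607 = 43.2607

43.2607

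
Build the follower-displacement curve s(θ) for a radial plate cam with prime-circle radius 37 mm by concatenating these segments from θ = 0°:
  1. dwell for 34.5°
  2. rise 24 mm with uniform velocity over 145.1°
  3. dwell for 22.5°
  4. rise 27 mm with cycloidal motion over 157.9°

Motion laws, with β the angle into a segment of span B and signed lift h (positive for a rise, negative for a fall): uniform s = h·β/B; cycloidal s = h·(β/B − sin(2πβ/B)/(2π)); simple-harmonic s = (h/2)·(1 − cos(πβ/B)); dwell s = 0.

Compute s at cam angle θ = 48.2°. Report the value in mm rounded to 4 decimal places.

seg 1 [0°–34.5°] dwell: s stays 0.0000
seg 2 [34.5°–179.6°] uniform, h=24: θ=48.2° here. β=13.7, B=145.1. 24·13.7/145.1 = 2.2660 → s = 2.2660

2.2660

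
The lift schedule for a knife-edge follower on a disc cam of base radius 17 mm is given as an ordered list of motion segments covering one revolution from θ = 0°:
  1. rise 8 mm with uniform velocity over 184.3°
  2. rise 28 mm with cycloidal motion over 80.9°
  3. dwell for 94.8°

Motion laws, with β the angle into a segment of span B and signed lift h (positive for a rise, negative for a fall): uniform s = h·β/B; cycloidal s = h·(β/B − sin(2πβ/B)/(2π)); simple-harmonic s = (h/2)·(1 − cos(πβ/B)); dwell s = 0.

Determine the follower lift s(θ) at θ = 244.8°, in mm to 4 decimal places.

seg 1 [0°–184.3°] uniform, h=8: full span → s += 8 → s = 8.0000
seg 2 [184.3°–265.2°] cycloidal, h=28: θ=244.8° here. β=60.5, B=80.9. 28·(0.7478 − sin(2π·0.7478)/(2π)) = 25.3954 → s = 33.3954

33.3954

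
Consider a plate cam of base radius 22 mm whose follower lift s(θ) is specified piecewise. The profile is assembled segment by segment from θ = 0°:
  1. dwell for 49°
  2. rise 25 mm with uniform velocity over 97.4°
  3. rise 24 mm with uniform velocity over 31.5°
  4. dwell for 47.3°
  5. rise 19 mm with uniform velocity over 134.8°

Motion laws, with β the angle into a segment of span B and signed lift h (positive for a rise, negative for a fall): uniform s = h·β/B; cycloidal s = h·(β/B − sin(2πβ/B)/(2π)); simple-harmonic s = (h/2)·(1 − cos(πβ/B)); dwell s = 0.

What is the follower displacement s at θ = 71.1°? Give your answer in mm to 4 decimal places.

seg 1 [0°–49°] dwell: s stays 0.0000
seg 2 [49°–146.4°] uniform, h=25: θ=71.1° here. β=22.1, B=97.4. 25·22.1/97.4 = 5.6725 → s = 5.6725

5.6725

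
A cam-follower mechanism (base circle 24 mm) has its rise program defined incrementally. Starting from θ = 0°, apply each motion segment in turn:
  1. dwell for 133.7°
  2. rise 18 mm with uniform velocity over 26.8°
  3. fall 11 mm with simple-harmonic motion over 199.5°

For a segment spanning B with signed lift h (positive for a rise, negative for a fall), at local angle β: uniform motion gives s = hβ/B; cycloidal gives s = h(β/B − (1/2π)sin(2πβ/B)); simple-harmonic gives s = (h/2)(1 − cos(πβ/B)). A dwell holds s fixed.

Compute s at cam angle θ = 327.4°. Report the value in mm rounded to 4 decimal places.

seg 1 [0°–133.7°] dwell: s stays 0.0000
seg 2 [133.7°–160.5°] uniform, h=18: full span → s += 18 → s = 18.0000
seg 3 [160.5°–360°] simple-harmonic, h=-11: θ=327.4° here. β=166.9, B=199.5. -11/2·(1 − cos(π·0.8366)) = -10.2910 → s = 7.7090

7.7090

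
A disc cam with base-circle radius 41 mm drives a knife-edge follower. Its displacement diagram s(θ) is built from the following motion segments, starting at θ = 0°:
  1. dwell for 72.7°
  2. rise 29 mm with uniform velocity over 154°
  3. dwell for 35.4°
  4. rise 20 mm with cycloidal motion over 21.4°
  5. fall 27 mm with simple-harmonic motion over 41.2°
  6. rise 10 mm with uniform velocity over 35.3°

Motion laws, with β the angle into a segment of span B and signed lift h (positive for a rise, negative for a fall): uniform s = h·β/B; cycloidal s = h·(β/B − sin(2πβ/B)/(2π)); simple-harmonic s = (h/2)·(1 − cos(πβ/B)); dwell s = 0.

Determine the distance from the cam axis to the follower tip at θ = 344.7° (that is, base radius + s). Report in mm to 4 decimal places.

seg 1 [0°–72.7°] dwell: s stays 0.0000
seg 2 [72.7°–226.7°] uniform, h=29: full span → s += 29 → s = 29.0000
seg 3 [226.7°–262.1°] dwell: s stays 29.0000
seg 4 [262.1°–283.5°] cycloidal, h=20: full span → s += 20 → s = 49.0000
seg 5 [283.5°–324.7°] simple-harmonic, h=-27: full span → s += -27 → s = 22.0000
seg 6 [324.7°–360°] uniform, h=10: θ=344.7° here. β=20, B=35.3. 10·20/35.3 = 5.6657 → s = 27.6657
radial distance = base radius + s = 41 + 27.6657 = 68.6657

68.6657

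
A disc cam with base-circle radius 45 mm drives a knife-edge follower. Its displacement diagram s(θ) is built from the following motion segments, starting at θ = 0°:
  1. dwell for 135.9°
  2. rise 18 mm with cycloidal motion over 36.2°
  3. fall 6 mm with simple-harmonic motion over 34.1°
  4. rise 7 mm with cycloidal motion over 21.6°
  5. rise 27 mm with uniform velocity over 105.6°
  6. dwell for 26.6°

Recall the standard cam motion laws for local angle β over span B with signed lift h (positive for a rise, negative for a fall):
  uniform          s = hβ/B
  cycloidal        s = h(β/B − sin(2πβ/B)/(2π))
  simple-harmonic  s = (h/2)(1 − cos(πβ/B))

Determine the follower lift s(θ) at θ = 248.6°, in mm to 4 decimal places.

seg 1 [0°–135.9°] dwell: s stays 0.0000
seg 2 [135.9°–172.1°] cycloidal, h=18: full span → s += 18 → s = 18.0000
seg 3 [172.1°–206.2°] simple-harmonic, h=-6: full span → s += -6 → s = 12.0000
seg 4 [206.2°–227.8°] cycloidal, h=7: full span → s += 7 → s = 19.0000
seg 5 [227.8°–333.4°] uniform, h=27: θ=248.6° here. β=20.8, B=105.6. 27·20.8/105.6 = 5.3182 → s = 24.3182

24.3182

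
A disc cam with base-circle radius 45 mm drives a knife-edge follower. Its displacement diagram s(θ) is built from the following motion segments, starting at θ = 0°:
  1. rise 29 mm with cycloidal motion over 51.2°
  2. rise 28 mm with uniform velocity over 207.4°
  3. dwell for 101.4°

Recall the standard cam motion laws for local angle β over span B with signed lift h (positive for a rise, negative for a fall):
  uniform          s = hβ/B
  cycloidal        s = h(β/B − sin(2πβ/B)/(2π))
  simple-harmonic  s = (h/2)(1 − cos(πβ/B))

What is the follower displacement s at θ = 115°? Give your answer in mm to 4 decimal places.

seg 1 [0°–51.2°] cycloidal, h=29: full span → s += 29 → s = 29.0000
seg 2 [51.2°–258.6°] uniform, h=28: θ=115° here. β=63.8, B=207.4. 28·63.8/207.4 = 8.6133 → s = 37.6133

37.6133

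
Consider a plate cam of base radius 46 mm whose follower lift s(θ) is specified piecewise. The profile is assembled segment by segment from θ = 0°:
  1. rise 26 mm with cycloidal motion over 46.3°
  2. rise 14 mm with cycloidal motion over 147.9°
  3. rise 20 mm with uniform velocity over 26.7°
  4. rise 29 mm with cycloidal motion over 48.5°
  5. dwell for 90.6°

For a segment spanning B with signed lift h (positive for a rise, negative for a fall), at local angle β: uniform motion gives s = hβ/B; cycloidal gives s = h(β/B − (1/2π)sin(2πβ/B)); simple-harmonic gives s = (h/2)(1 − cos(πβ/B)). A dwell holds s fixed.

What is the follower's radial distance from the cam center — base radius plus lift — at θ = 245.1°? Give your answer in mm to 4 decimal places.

seg 1 [0°–46.3°] cycloidal, h=26: full span → s += 26 → s = 26.0000
seg 2 [46.3°–194.2°] cycloidal, h=14: full span → s += 14 → s = 40.0000
seg 3 [194.2°–220.9°] uniform, h=20: full span → s += 20 → s = 60.0000
seg 4 [220.9°–269.4°] cycloidal, h=29: θ=245.1° here. β=24.2, B=48.5. 29·(0.4990 − sin(2π·0.4990)/(2π)) = 14.4402 → s = 74.4402
radial distance = base radius + s = 46 + 74.4402 = 120.4402

120.4402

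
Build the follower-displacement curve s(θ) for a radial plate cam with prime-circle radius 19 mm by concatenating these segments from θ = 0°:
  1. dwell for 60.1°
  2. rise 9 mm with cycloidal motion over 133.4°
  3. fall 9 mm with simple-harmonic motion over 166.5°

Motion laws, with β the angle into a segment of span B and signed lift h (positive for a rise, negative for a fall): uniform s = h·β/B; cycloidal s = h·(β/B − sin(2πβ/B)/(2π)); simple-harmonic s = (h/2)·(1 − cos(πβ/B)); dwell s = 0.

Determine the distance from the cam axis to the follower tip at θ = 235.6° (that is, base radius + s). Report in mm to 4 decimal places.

seg 1 [0°–60.1°] dwell: s stays 0.0000
seg 2 [60.1°–193.5°] cycloidal, h=9: full span → s += 9 → s = 9.0000
seg 3 [193.5°–360°] simple-harmonic, h=-9: θ=235.6° here. β=42.1, B=166.5. -9/2·(1 − cos(π·0.2529)) = -1.3467 → s = 7.6533
radial distance = base radius + s = 19 + 7.6533 = 26.6533

26.6533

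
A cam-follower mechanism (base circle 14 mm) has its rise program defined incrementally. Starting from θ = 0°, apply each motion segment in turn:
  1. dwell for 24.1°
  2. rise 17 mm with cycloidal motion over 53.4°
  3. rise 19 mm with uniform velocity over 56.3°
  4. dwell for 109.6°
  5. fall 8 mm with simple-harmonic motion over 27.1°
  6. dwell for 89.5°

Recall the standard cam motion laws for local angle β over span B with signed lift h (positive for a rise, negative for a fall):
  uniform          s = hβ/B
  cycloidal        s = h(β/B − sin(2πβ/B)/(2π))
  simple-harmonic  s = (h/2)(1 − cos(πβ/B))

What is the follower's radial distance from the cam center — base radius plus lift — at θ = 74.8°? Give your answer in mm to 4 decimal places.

seg 1 [0°–24.1°] dwell: s stays 0.0000
seg 2 [24.1°–77.5°] cycloidal, h=17: θ=74.8° here. β=50.7, B=53.4. 17·(0.9494 − sin(2π·0.9494)/(2π)) = 16.9856 → s = 16.9856
radial distance = base radius + s = 14 + 16.9856 = 30.9856

30.9856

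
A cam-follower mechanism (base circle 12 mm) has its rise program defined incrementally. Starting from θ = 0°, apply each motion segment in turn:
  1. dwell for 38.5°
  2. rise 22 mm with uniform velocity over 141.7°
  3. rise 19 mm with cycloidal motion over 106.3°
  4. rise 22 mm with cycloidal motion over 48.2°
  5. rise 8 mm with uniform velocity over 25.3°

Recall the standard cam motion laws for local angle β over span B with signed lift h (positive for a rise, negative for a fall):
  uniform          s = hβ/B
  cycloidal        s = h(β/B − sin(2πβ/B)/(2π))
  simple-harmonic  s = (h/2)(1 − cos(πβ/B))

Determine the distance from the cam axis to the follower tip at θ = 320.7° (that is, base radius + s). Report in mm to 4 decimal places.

seg 1 [0°–38.5°] dwell: s stays 0.0000
seg 2 [38.5°–180.2°] uniform, h=22: full span → s += 22 → s = 22.0000
seg 3 [180.2°–286.5°] cycloidal, h=19: full span → s += 19 → s = 41.0000
seg 4 [286.5°–334.7°] cycloidal, h=22: θ=320.7° here. β=34.2, B=48.2. 22·(0.7095 − sin(2π·0.7095)/(2π)) = 18.9989 → s = 59.9989
radial distance = base radius + s = 12 + 59.9989 = 71.9989

71.9989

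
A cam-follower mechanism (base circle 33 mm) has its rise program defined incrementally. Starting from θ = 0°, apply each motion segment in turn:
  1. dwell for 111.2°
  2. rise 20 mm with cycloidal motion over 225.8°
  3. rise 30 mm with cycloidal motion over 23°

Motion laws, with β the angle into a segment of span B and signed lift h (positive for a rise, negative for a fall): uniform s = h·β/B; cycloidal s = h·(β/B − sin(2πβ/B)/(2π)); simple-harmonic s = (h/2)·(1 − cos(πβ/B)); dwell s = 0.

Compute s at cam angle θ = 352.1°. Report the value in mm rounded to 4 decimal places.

seg 1 [0°–111.2°] dwell: s stays 0.0000
seg 2 [111.2°–337°] cycloidal, h=20: full span → s += 20 → s = 20.0000
seg 3 [337°–360°] cycloidal, h=30: θ=352.1° here. β=15.1, B=23. 30·(0.6565 − sin(2π·0.6565)/(2π)) = 23.6702 → s = 43.6702

43.6702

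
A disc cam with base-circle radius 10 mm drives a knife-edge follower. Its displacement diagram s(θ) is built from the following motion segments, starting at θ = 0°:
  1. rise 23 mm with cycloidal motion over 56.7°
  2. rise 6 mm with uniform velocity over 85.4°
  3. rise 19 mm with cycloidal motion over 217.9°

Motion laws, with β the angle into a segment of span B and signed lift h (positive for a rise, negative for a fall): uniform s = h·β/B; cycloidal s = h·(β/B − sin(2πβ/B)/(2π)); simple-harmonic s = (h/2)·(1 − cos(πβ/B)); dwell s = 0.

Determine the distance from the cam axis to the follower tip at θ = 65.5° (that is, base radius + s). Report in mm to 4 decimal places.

seg 1 [0°–56.7°] cycloidal, h=23: full span → s += 23 → s = 23.0000
seg 2 [56.7°–142.1°] uniform, h=6: θ=65.5° here. β=8.8, B=85.4. 6·8.8/85.4 = 0.6183 → s = 23.6183
radial distance = base radius + s = 10 + 23.6183 = 33.6183

33.6183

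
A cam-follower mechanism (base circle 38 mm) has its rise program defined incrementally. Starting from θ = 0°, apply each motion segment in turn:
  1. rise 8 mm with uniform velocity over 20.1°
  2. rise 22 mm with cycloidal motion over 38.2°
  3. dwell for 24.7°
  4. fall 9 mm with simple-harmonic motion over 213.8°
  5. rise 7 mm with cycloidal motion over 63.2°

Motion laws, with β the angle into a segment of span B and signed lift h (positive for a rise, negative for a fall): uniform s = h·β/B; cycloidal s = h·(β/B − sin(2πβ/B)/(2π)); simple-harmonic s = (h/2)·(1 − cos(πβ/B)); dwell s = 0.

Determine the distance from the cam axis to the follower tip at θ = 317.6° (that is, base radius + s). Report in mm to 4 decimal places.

seg 1 [0°–20.1°] uniform, h=8: full span → s += 8 → s = 8.0000
seg 2 [20.1°–58.3°] cycloidal, h=22: full span → s += 22 → s = 30.0000
seg 3 [58.3°–83°] dwell: s stays 30.0000
seg 4 [83°–296.8°] simple-harmonic, h=-9: full span → s += -9 → s = 21.0000
seg 5 [296.8°–360°] cycloidal, h=7: θ=317.6° here. β=20.8, B=63.2. 7·(0.3291 − sin(2π·0.3291)/(2π)) = 1.3245 → s = 22.3245
radial distance = base radius + s = 38 + 22.3245 = 60.3245

60.3245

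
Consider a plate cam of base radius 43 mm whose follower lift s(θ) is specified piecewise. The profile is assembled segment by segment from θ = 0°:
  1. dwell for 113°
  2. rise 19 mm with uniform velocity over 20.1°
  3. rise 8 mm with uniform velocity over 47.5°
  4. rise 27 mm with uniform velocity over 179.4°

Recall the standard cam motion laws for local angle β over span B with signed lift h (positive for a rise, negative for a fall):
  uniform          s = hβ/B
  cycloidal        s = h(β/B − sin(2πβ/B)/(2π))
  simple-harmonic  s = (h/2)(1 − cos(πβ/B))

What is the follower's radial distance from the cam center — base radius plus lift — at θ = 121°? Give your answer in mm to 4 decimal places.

seg 1 [0°–113°] dwell: s stays 0.0000
seg 2 [113°–133.1°] uniform, h=19: θ=121° here. β=8, B=20.1. 19·8/20.1 = 7.5622 → s = 7.5622
radial distance = base radius + s = 43 + 7.5622 = 50.5622

50.5622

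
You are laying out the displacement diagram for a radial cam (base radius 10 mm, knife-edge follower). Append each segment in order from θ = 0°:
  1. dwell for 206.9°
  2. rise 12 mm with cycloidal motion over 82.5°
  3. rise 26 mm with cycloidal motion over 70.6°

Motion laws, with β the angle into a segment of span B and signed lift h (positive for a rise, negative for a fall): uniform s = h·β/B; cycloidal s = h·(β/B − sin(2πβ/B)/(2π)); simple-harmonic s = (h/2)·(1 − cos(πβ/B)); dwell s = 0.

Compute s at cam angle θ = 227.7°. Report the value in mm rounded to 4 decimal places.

seg 1 [0°–206.9°] dwell: s stays 0.0000
seg 2 [206.9°–289.4°] cycloidal, h=12: θ=227.7° here. β=20.8, B=82.5. 12·(0.2521 − sin(2π·0.2521)/(2π)) = 1.1158 → s = 1.1158

1.1158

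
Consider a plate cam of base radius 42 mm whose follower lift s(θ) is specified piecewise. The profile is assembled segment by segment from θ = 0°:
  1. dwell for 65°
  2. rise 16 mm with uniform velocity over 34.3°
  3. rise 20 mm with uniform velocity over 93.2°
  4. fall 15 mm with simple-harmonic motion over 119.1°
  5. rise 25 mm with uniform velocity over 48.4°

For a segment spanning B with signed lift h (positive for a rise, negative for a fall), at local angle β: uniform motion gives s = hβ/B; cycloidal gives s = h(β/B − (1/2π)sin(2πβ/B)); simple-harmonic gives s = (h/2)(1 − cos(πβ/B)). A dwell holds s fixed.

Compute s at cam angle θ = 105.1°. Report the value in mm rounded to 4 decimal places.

seg 1 [0°–65°] dwell: s stays 0.0000
seg 2 [65°–99.3°] uniform, h=16: full span → s += 16 → s = 16.0000
seg 3 [99.3°–192.5°] uniform, h=20: θ=105.1° here. β=5.8, B=93.2. 20·5.8/93.2 = 1.2446 → s = 17.2446

17.2446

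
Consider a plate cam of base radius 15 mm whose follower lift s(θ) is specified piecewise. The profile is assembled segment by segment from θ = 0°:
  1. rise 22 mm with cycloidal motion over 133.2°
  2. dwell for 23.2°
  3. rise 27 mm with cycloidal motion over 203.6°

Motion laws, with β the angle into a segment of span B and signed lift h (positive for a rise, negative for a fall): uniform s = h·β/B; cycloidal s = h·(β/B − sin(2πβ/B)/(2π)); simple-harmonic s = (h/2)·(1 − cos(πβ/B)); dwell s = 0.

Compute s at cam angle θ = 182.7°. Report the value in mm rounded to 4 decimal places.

seg 1 [0°–133.2°] cycloidal, h=22: full span → s += 22 → s = 22.0000
seg 2 [133.2°–156.4°] dwell: s stays 22.0000
seg 3 [156.4°–360°] cycloidal, h=27: θ=182.7° here. β=26.3, B=203.6. 27·(0.1292 − sin(2π·0.1292)/(2π)) = 0.3705 → s = 22.3705

22.3705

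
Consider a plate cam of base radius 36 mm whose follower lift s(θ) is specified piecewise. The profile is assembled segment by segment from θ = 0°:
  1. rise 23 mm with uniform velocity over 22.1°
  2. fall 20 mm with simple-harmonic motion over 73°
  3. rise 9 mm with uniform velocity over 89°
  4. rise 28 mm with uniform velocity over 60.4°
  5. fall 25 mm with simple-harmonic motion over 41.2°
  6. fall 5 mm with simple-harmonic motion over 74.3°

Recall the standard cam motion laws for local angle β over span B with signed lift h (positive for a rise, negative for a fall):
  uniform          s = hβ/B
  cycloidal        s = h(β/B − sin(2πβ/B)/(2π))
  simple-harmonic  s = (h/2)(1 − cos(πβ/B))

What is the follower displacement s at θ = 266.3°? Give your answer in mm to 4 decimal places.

seg 1 [0°–22.1°] uniform, h=23: full span → s += 23 → s = 23.0000
seg 2 [22.1°–95.1°] simple-harmonic, h=-20: full span → s += -20 → s = 3.0000
seg 3 [95.1°–184.1°] uniform, h=9: full span → s += 9 → s = 12.0000
seg 4 [184.1°–244.5°] uniform, h=28: full span → s += 28 → s = 40.0000
seg 5 [244.5°–285.7°] simple-harmonic, h=-25: θ=266.3° here. β=21.8, B=41.2. -25/2·(1 − cos(π·0.5291)) = -13.6422 → s = 26.3578

26.3578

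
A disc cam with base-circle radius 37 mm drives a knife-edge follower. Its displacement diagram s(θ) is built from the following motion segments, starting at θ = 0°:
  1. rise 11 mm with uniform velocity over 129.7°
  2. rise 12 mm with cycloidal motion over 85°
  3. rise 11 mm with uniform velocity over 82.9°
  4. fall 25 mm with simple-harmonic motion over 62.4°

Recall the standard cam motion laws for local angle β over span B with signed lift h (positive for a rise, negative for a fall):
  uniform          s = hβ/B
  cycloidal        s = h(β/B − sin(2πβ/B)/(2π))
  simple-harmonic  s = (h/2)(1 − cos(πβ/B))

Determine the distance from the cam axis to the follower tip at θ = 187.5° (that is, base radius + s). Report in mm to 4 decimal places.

seg 1 [0°–129.7°] uniform, h=11: full span → s += 11 → s = 11.0000
seg 2 [129.7°–214.7°] cycloidal, h=12: θ=187.5° here. β=57.8, B=85. 12·(0.6800 − sin(2π·0.6800)/(2π)) = 9.8881 → s = 20.8881
radial distance = base radius + s = 37 + 20.8881 = 57.8881

57.8881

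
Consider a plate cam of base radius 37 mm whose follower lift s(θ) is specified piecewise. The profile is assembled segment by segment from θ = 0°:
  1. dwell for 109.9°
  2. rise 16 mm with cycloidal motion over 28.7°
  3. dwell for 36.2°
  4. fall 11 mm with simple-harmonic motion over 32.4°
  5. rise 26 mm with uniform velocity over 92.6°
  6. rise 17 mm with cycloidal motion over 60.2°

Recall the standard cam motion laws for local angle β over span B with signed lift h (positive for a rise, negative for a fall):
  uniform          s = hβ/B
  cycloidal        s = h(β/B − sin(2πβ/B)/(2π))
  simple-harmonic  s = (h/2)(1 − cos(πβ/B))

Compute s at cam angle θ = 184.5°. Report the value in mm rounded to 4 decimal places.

seg 1 [0°–109.9°] dwell: s stays 0.0000
seg 2 [109.9°–138.6°] cycloidal, h=16: full span → s += 16 → s = 16.0000
seg 3 [138.6°–174.8°] dwell: s stays 16.0000
seg 4 [174.8°–207.2°] simple-harmonic, h=-11: θ=184.5° here. β=9.7, B=32.4. -11/2·(1 − cos(π·0.2994)) = -2.2586 → s = 13.7414

13.7414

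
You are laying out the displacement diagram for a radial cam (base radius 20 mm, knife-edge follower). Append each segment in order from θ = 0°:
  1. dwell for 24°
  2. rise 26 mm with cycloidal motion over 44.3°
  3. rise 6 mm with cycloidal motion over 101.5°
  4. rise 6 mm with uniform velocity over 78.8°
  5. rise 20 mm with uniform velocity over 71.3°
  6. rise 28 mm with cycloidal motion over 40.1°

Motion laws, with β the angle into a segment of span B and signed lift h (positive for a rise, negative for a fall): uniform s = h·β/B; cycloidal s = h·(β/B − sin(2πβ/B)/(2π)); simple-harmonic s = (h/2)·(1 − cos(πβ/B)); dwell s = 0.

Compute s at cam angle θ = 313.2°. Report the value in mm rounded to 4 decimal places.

seg 1 [0°–24°] dwell: s stays 0.0000
seg 2 [24°–68.3°] cycloidal, h=26: full span → s += 26 → s = 26.0000
seg 3 [68.3°–169.8°] cycloidal, h=6: full span → s += 6 → s = 32.0000
seg 4 [169.8°–248.6°] uniform, h=6: full span → s += 6 → s = 38.0000
seg 5 [248.6°–319.9°] uniform, h=20: θ=313.2° here. β=64.6, B=71.3. 20·64.6/71.3 = 18.1206 → s = 56.1206

56.1206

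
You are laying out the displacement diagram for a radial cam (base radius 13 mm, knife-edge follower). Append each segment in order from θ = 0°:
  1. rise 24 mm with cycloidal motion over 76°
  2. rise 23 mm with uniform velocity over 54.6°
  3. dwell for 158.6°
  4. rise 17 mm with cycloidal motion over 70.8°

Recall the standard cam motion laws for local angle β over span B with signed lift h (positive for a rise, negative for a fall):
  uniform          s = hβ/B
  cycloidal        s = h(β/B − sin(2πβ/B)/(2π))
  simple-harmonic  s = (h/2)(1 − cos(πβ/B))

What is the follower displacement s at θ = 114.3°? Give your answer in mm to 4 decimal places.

seg 1 [0°–76°] cycloidal, h=24: full span → s += 24 → s = 24.0000
seg 2 [76°–130.6°] uniform, h=23: θ=114.3° here. β=38.3, B=54.6. 23·38.3/54.6 = 16.1337 → s = 40.1337

40.1337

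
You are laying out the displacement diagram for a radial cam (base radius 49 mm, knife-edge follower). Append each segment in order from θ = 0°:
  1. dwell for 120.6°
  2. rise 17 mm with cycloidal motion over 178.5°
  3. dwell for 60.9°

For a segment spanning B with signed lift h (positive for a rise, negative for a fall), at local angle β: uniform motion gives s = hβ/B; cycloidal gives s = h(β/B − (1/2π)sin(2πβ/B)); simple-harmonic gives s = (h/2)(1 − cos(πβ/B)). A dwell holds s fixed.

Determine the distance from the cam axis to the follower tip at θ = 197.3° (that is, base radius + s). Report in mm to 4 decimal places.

seg 1 [0°–120.6°] dwell: s stays 0.0000
seg 2 [120.6°–299.1°] cycloidal, h=17: θ=197.3° here. β=76.7, B=178.5. 17·(0.4297 − sin(2π·0.4297)/(2π)) = 6.1480 → s = 6.1480
radial distance = base radius + s = 49 + 6.1480 = 55.1480

55.1480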